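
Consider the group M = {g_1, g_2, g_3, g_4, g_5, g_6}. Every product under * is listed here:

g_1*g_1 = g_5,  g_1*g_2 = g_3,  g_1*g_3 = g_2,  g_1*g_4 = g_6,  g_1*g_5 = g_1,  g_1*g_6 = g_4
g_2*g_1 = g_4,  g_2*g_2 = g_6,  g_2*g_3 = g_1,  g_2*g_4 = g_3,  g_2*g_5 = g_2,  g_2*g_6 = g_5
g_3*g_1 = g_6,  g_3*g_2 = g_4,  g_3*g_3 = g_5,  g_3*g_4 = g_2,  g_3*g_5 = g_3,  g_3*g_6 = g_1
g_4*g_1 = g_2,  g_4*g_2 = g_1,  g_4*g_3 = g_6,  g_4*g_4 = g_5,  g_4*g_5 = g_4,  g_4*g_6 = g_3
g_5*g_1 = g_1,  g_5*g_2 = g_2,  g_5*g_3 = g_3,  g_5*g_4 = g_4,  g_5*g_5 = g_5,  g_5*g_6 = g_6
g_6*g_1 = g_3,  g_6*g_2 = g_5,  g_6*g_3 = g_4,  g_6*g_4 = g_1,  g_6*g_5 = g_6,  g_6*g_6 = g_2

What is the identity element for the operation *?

g_5

The identity e satisfies e*x = x for all x, so its row in the table reproduces the column headers.
Row g_5 reads: g_1, g_2, g_3, g_4, g_5, g_6 — exactly the header order. So g_5 is the identity.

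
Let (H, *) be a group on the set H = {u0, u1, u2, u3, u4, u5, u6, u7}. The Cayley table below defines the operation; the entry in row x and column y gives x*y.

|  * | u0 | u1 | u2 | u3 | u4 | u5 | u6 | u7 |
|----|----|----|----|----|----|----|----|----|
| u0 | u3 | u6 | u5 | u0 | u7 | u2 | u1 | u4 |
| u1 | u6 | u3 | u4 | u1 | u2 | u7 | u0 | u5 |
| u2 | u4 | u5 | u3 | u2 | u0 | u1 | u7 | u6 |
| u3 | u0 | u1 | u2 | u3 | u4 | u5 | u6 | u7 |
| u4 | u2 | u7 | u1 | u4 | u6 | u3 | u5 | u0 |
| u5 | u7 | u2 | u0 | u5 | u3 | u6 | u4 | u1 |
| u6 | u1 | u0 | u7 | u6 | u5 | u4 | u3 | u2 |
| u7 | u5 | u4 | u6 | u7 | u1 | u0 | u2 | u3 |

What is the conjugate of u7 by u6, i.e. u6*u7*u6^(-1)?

u7

The identity is u3. In row u6, the entry u3 sits in column u6, so u6^(-1) = u6.
u6*u7 = u2
u2*u6 = u7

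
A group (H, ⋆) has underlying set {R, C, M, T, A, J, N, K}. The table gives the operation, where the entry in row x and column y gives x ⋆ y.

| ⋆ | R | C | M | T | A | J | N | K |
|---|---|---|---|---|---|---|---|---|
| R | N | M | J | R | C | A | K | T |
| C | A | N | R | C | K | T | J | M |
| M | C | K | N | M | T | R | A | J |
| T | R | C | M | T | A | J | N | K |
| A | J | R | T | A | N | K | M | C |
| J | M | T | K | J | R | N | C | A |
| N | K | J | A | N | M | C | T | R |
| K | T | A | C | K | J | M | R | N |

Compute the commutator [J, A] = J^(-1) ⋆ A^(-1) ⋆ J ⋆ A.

N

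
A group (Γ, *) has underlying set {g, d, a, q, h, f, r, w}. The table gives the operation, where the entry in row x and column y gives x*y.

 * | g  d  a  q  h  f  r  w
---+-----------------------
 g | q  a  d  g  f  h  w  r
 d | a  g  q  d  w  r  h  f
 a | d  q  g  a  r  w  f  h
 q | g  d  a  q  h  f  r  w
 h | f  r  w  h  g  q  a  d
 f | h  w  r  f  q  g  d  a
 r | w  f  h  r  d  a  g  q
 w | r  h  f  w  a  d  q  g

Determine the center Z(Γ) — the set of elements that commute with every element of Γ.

An element z is central iff its row equals its column in the table.
For r: r*a = h ≠ f = a*r, so r ∉ Z.
Checking each element this way leaves Z(Γ) = {g, q}.

{g, q}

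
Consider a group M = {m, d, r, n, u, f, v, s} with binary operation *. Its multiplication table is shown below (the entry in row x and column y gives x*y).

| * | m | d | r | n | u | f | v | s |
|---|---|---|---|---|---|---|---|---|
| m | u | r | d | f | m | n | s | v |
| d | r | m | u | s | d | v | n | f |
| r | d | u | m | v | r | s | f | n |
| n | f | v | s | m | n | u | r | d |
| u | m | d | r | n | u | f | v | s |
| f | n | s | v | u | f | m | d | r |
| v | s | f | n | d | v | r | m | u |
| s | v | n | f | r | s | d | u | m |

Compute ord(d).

4

The identity element is u (its row matches the header).
d^1 = d
d^2 = d*d = m
d^3 = m*d = r
d^4 = r*d = u
The first power of d equal to the identity is d^4, so ord(d) = 4.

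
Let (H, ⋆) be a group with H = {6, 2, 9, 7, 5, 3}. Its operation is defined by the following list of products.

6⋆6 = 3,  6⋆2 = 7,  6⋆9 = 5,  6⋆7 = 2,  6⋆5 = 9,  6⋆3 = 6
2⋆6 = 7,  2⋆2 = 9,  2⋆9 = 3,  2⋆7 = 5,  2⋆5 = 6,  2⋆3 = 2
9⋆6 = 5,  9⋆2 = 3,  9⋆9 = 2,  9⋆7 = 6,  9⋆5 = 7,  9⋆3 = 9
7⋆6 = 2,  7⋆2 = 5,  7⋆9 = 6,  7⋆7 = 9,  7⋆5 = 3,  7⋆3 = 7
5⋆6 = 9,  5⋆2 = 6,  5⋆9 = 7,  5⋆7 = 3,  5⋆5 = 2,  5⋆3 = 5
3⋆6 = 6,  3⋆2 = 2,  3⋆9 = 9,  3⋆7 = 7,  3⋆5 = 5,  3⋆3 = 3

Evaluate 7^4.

2

7^1 = 7
7^2 = 7 ⋆ 7 = 9
7^3 = 9 ⋆ 7 = 6
7^4 = 6 ⋆ 7 = 2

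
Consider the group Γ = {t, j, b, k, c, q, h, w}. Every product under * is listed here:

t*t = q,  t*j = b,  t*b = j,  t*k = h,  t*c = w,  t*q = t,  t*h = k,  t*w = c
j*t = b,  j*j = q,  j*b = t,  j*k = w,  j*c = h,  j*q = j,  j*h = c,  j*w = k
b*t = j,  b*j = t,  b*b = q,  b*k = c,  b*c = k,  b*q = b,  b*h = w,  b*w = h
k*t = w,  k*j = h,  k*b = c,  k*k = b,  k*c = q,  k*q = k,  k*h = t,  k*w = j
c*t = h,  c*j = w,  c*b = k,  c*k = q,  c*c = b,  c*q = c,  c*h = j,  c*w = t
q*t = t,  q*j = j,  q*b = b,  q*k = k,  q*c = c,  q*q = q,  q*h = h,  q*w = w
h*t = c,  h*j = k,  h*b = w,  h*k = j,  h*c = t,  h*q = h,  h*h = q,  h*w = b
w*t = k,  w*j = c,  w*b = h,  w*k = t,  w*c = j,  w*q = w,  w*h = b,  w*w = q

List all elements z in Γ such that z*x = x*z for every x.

An element z is central iff its row equals its column in the table.
For w: w*k = t ≠ j = k*w, so w ∉ Z.
Checking each element this way leaves Z(Γ) = {b, q}.

{b, q}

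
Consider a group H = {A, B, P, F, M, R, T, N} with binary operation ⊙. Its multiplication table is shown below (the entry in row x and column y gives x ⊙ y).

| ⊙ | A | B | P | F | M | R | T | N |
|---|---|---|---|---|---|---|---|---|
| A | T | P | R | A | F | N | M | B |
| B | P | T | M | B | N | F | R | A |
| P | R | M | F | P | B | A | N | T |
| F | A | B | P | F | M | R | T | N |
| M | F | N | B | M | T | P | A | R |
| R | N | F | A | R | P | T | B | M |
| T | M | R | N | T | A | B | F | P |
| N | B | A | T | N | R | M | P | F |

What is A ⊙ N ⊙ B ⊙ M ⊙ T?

A ⊙ N = B
B ⊙ B = T
T ⊙ M = A
A ⊙ T = M
(Structurally, H here is isomorphic to Z_2 x Z_4.)

M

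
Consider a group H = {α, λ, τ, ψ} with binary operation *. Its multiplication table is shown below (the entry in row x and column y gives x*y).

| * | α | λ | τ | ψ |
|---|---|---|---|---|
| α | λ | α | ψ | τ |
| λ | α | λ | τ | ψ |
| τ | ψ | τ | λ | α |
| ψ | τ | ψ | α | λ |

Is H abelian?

Check whether the table is symmetric across its main diagonal.
Every entry (row x, col y) equals the entry (row y, col x), so H is abelian.

Yes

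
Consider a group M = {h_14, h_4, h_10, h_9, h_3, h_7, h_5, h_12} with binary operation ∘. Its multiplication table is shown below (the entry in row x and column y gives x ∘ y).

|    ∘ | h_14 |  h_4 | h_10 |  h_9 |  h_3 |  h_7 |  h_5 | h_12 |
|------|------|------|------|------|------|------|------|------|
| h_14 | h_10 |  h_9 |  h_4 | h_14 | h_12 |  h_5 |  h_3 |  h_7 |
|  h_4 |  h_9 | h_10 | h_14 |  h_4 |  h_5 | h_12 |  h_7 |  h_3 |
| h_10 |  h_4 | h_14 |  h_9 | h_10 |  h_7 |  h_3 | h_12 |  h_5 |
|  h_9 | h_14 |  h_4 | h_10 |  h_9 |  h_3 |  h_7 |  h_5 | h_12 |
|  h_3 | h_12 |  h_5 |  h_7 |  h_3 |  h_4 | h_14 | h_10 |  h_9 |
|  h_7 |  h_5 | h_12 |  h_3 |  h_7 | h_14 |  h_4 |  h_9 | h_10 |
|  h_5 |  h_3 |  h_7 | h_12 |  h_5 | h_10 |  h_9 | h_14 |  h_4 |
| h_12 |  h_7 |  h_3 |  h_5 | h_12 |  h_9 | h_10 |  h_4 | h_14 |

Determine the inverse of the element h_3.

h_12

First locate the identity: row h_9 matches the header, so h_9 is the identity.
Scan row h_3 for h_9: h_3 ∘ h_12 = h_9. Hence h_3^(-1) = h_12.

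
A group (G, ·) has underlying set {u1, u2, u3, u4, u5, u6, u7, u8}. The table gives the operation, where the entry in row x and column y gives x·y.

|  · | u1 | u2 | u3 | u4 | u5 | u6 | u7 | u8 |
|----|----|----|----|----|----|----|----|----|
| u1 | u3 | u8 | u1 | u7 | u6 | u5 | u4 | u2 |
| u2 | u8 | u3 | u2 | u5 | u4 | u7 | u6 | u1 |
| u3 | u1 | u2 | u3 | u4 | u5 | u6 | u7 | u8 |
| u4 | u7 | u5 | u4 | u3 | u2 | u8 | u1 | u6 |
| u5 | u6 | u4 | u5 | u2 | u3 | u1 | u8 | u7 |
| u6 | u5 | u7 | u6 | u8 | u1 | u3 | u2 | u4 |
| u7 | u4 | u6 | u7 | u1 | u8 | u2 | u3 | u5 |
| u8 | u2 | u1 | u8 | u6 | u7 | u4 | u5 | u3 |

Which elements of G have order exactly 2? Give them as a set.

Identity is u3. Compute the order of each non-identity element by repeated multiplication:
  u1: u1 → u3  (order 2)
  u2: u2 → u3  (order 2)
  u4: u4 → u3  (order 2)
  u5: u5 → u3  (order 2)
  u6: u6 → u3  (order 2)
  u7: u7 → u3  (order 2)
  u8: u8 → u3  (order 2)
Elements of order 2: {u1, u2, u4, u5, u6, u7, u8}.

{u1, u2, u4, u5, u6, u7, u8}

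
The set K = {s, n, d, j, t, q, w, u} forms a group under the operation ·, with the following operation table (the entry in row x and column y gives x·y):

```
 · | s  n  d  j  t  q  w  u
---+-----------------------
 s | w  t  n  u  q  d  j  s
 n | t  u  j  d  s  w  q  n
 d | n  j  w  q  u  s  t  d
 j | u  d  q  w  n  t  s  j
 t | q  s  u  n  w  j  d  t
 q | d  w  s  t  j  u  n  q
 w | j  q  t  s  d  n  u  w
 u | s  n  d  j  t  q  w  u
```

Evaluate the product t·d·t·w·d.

t·d = u
u·t = t
t·w = d
d·d = w
(Structurally, K here is isomorphic to Z_2 x Z_4.)

w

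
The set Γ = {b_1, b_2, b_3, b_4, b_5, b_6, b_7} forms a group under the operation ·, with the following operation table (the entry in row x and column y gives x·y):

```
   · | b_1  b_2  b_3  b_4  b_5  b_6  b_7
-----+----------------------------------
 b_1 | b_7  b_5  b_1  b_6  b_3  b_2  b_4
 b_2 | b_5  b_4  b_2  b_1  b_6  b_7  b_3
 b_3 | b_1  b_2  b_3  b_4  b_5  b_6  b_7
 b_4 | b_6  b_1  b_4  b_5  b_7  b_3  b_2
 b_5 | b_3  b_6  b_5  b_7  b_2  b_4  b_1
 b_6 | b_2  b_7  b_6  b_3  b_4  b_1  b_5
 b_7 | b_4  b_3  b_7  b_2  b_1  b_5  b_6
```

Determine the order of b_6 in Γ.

7

The identity element is b_3 (its row matches the header).
b_6^1 = b_6
b_6^2 = b_6·b_6 = b_1
b_6^3 = b_1·b_6 = b_2
b_6^4 = b_2·b_6 = b_7
b_6^5 = b_7·b_6 = b_5
b_6^6 = b_5·b_6 = b_4
b_6^7 = b_4·b_6 = b_3
The first power of b_6 equal to the identity is b_6^7, so ord(b_6) = 7.
(Structurally, Γ here is isomorphic to the cyclic group Z_7.)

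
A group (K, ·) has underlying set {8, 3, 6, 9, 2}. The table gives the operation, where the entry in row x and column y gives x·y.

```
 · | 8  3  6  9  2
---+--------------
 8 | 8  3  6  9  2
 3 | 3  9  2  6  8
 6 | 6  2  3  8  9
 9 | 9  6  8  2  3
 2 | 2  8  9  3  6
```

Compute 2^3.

2^1 = 2
2^2 = 2·2 = 6
2^3 = 6·2 = 9

9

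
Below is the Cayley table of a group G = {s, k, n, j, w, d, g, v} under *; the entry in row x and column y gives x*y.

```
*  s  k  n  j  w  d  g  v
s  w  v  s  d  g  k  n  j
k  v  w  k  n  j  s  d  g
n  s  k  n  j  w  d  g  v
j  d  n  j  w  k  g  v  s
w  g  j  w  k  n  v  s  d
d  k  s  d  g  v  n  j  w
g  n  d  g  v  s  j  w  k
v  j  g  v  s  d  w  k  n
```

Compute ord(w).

2

The identity element is n (its row matches the header).
w^1 = w
w^2 = w*w = n
The first power of w equal to the identity is w^2, so ord(w) = 2.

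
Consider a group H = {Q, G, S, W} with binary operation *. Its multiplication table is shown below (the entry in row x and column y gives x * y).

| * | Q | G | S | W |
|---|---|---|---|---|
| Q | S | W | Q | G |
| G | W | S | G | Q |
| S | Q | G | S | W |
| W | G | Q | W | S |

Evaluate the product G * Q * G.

G * Q = W
W * G = Q

Q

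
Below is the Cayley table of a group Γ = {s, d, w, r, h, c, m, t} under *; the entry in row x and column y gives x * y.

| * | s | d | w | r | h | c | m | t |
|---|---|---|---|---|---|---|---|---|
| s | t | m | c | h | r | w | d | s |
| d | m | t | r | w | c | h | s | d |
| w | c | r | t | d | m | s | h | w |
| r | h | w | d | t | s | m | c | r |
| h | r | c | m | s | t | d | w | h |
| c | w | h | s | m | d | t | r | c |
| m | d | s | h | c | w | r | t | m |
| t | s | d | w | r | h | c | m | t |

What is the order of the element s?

2

The identity element is t (its row matches the header).
s^1 = s
s^2 = s * s = t
The first power of s equal to the identity is s^2, so ord(s) = 2.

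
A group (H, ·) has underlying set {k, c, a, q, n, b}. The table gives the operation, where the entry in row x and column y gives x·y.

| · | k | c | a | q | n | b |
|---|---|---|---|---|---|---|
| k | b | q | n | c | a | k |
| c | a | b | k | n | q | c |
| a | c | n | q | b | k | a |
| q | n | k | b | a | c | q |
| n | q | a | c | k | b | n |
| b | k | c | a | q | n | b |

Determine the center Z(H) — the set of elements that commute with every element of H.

An element z is central iff its row equals its column in the table.
For q: q·k = n ≠ c = k·q, so q ∉ Z.
Checking each element this way leaves Z(H) = {b}.

{b}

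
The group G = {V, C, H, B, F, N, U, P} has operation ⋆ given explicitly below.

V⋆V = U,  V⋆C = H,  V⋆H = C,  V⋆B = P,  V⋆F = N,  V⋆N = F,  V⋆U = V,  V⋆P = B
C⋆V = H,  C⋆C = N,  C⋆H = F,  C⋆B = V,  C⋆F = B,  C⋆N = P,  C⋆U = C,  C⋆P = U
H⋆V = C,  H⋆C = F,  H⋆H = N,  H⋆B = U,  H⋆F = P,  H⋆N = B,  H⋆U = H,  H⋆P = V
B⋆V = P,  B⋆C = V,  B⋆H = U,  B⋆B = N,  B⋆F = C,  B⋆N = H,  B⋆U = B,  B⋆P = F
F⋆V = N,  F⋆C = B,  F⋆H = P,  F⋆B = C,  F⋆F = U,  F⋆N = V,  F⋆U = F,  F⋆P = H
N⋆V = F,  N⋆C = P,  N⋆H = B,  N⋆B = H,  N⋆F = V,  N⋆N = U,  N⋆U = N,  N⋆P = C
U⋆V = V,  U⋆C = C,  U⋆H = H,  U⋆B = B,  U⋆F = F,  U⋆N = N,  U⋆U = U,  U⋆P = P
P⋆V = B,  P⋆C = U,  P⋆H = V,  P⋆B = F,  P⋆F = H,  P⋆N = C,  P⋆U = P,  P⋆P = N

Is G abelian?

Check whether the table is symmetric across its main diagonal.
Every entry (row x, col y) equals the entry (row y, col x), so G is abelian.

Yes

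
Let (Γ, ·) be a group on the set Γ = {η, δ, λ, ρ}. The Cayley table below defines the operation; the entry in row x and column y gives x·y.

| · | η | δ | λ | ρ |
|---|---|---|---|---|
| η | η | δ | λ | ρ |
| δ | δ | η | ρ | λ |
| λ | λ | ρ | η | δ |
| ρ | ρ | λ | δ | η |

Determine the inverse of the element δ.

δ

First locate the identity: row η matches the header, so η is the identity.
Scan row δ for η: δ·δ = η. Hence δ^(-1) = δ.
(Structurally, Γ here is isomorphic to the Klein four-group V_4.)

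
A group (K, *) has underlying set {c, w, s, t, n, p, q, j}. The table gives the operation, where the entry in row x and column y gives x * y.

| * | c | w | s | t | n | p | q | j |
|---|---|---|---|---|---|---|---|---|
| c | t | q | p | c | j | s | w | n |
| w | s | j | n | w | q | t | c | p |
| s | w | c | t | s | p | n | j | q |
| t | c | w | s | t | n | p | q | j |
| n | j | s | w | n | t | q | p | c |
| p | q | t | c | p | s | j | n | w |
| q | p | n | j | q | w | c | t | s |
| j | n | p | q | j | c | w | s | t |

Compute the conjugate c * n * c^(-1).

n

The identity is t. In row c, the entry t sits in column c, so c^(-1) = c.
c * n = j
j * c = n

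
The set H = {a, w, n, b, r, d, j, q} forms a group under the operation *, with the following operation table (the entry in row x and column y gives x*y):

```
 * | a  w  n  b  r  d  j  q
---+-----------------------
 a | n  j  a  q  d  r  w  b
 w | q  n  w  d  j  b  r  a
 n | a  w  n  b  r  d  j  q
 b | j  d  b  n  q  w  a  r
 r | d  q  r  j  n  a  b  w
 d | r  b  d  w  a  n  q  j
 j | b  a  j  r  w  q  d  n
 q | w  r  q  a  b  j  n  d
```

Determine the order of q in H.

4

The identity element is n (its row matches the header).
q^1 = q
q^2 = q*q = d
q^3 = d*q = j
q^4 = j*q = n
The first power of q equal to the identity is q^4, so ord(q) = 4.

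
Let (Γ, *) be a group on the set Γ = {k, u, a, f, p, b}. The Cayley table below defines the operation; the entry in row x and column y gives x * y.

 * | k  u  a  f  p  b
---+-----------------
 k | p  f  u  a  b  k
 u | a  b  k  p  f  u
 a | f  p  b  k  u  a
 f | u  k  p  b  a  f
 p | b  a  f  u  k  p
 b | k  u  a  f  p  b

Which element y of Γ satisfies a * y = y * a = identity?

a

First locate the identity: row b matches the header, so b is the identity.
Scan row a for b: a * a = b. Hence a^(-1) = a.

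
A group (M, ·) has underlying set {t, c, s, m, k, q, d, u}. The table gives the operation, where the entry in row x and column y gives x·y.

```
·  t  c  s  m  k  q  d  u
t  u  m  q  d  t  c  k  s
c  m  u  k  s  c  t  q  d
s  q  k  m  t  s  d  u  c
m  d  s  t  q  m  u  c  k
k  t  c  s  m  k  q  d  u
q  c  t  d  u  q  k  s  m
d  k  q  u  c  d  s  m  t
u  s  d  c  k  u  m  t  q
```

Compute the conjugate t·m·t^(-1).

m

The identity is k. In row t, the entry k sits in column d, so t^(-1) = d.
t·m = d
d·d = m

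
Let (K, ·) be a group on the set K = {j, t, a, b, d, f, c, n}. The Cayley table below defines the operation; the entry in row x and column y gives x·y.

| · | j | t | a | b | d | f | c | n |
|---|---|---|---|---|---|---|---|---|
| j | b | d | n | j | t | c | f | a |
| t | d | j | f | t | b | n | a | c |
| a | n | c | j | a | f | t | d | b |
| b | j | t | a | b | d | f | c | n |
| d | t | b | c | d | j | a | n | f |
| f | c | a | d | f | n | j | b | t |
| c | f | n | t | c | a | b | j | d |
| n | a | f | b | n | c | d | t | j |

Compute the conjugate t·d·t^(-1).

d

The identity is b. In row t, the entry b sits in column d, so t^(-1) = d.
t·d = b
b·d = d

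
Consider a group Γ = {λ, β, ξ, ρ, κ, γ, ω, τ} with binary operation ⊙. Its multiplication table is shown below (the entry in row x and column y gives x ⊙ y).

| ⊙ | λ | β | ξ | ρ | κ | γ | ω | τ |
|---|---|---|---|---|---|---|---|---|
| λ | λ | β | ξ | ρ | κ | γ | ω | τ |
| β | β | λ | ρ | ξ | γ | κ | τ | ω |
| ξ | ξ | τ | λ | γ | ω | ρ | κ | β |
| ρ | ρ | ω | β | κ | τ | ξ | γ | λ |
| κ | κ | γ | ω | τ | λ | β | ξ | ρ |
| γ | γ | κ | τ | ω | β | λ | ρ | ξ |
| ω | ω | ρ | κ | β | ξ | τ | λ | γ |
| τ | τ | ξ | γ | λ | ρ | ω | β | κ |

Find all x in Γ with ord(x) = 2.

Identity is λ. Compute the order of each non-identity element by repeated multiplication:
  β: β → λ  (order 2)
  ξ: ξ → λ  (order 2)
  ρ: ρ → κ → τ → λ  (order 4)
  κ: κ → λ  (order 2)
  γ: γ → λ  (order 2)
  ω: ω → λ  (order 2)
  τ: τ → κ → ρ → λ  (order 4)
Elements of order 2: {β, γ, κ, ξ, ω}.
(Structurally, Γ here is isomorphic to the dihedral group D_4.)

{β, γ, κ, ξ, ω}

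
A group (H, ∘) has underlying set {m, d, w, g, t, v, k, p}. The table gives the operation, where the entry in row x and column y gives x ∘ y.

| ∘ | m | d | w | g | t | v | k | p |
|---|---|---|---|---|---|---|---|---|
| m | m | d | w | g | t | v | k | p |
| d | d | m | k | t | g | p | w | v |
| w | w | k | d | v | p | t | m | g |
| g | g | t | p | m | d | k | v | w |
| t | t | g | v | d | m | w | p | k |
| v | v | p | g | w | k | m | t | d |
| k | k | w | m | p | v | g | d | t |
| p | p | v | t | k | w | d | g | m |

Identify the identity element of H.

m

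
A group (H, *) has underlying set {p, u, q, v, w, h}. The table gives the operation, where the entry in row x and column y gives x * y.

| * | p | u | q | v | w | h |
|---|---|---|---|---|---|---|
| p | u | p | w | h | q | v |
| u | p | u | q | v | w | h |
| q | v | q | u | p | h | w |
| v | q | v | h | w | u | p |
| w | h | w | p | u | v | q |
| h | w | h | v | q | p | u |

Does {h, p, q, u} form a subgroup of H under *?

No

q * p = v, which is not in {h, p, q, u}.
The subset is not closed under *, so it is not a subgroup.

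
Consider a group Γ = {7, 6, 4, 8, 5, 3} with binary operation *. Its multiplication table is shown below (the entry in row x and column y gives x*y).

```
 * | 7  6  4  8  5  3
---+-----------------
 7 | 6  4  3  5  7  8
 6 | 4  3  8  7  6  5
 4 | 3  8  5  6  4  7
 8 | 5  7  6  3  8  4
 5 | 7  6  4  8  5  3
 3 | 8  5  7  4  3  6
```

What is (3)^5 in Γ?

3^1 = 3
3^2 = 3*3 = 6
3^3 = 6*3 = 5
3^4 = 5*3 = 3
3^5 = 3*3 = 6

6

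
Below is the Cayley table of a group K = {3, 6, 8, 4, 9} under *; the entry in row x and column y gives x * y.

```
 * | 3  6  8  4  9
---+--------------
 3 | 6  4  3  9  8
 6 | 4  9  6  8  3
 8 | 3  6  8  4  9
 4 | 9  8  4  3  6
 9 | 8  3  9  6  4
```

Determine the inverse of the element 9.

3

First locate the identity: row 8 matches the header, so 8 is the identity.
Scan row 9 for 8: 9 * 3 = 8. Hence 9^(-1) = 3.
(Structurally, K here is isomorphic to the cyclic group Z_5.)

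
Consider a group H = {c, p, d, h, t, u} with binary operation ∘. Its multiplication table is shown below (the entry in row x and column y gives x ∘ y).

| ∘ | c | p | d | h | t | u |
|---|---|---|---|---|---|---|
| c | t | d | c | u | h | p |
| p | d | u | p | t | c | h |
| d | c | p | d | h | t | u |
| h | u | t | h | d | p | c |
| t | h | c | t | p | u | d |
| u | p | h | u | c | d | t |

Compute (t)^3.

t^1 = t
t^2 = t ∘ t = u
t^3 = u ∘ t = d

d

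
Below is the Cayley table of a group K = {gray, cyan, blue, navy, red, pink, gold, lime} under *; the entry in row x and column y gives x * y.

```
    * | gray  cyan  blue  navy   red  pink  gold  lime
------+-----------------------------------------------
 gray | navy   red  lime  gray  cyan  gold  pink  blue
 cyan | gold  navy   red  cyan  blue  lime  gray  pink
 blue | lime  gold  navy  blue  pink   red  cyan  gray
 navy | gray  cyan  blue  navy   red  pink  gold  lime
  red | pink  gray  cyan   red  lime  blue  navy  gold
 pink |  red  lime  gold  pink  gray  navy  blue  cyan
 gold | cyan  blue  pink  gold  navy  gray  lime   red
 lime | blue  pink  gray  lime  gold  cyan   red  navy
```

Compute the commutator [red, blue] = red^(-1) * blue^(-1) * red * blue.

Identity is navy; from the table red^(-1) = gold and blue^(-1) = blue.
gold * blue = pink
pink * red = gray
gray * blue = lime
(Structurally, K here is isomorphic to the dihedral group D_4.)

lime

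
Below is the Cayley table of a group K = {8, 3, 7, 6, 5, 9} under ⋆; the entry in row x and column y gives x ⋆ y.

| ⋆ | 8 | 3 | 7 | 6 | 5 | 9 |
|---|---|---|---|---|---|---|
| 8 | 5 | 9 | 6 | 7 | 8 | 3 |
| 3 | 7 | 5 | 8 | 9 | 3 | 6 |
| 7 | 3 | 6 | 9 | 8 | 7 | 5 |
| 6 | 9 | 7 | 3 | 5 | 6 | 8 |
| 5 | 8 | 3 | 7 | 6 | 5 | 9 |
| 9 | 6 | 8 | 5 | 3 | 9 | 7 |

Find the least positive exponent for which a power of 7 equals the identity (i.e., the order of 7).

The identity element is 5 (its row matches the header).
7^1 = 7
7^2 = 7 ⋆ 7 = 9
7^3 = 9 ⋆ 7 = 5
The first power of 7 equal to the identity is 7^3, so ord(7) = 3.

3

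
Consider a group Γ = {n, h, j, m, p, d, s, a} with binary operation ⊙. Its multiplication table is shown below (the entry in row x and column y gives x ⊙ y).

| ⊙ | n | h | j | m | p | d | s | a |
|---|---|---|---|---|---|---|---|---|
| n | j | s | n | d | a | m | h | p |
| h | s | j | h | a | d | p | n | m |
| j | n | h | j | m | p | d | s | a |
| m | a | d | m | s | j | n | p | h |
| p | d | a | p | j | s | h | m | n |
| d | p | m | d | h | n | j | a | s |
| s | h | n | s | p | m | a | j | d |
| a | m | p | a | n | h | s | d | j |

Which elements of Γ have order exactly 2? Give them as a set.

{a, d, h, n, s}

Identity is j. Compute the order of each non-identity element by repeated multiplication:
  n: n → j  (order 2)
  h: h → j  (order 2)
  m: m → s → p → j  (order 4)
  p: p → s → m → j  (order 4)
  d: d → j  (order 2)
  s: s → j  (order 2)
  a: a → j  (order 2)
Elements of order 2: {a, d, h, n, s}.
(Structurally, Γ here is isomorphic to the dihedral group D_4.)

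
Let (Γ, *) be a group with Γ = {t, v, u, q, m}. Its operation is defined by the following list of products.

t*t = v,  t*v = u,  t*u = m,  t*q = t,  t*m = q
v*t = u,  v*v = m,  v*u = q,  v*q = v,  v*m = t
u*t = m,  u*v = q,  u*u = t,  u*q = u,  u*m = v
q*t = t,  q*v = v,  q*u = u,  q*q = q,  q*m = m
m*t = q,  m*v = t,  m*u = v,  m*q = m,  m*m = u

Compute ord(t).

The identity element is q (its row matches the header).
t^1 = t
t^2 = t * t = v
t^3 = v * t = u
t^4 = u * t = m
t^5 = m * t = q
The first power of t equal to the identity is t^5, so ord(t) = 5.

5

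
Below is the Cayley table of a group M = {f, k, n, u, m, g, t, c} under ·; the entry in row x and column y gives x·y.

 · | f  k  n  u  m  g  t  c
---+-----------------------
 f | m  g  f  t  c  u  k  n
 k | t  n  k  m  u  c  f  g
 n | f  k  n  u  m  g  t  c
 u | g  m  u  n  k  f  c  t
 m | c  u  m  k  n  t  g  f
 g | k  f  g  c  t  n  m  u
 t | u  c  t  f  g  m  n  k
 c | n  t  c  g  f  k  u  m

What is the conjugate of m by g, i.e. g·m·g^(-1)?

The identity is n. In row g, the entry n sits in column g, so g^(-1) = g.
g·m = t
t·g = m

m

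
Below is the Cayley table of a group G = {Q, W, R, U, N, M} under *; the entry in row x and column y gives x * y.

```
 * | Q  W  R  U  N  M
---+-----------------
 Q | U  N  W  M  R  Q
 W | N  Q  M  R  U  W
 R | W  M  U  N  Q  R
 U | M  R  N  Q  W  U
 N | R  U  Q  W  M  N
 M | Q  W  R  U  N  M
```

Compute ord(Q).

The identity element is M (its row matches the header).
Q^1 = Q
Q^2 = Q * Q = U
Q^3 = U * Q = M
The first power of Q equal to the identity is Q^3, so ord(Q) = 3.

3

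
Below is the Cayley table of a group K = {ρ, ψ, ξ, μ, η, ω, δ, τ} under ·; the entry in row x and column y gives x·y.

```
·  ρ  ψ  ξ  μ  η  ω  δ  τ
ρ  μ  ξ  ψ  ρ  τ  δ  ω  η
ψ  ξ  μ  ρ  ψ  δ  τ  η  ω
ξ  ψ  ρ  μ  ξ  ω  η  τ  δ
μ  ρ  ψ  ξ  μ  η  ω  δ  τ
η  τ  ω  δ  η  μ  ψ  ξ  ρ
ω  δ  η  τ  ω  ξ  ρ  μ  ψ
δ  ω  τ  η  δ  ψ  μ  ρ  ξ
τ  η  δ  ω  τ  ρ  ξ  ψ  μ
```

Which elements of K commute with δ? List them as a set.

{δ, μ, ρ, ω}

Compare row δ with column δ entry by entry.
ρ·δ = ω = δ·ρ, so ρ commutes with δ.
ψ·δ = η but δ·ψ = τ, so ψ does not.
Collecting the elements that commute with δ: C(δ) = {δ, μ, ρ, ω}.
(Structurally, K here is isomorphic to the dihedral group D_4.)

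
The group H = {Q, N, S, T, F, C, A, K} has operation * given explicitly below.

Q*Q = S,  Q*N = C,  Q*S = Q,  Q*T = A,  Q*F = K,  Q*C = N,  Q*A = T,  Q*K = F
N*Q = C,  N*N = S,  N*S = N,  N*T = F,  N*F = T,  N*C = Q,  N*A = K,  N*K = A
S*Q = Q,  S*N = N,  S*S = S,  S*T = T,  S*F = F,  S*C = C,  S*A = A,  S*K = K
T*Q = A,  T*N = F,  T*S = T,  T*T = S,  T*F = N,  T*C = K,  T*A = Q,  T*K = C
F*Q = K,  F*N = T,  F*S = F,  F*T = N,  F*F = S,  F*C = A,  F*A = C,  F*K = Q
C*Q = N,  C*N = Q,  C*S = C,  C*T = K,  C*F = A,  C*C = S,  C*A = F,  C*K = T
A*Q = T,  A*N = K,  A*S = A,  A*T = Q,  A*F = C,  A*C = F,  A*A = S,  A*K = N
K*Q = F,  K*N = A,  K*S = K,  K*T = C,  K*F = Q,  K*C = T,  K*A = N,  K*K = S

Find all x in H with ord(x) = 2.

{A, C, F, K, N, Q, T}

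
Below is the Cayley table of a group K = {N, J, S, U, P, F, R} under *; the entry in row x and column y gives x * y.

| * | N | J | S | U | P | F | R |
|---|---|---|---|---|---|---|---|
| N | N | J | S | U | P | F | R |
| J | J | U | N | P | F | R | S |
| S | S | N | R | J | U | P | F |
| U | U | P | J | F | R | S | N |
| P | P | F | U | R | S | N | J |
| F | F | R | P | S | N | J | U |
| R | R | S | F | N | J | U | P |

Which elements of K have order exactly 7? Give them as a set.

{F, J, P, R, S, U}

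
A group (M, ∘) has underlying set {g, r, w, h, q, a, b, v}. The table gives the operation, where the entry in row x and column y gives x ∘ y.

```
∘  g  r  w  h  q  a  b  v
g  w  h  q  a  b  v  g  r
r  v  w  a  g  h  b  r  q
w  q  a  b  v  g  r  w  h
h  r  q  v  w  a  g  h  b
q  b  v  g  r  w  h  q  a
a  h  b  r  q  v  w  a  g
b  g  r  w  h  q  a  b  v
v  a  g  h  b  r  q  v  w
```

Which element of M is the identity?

The identity e satisfies e ∘ x = x for all x, so its row in the table reproduces the column headers.
Row b reads: g, r, w, h, q, a, b, v — exactly the header order. So b is the identity.

b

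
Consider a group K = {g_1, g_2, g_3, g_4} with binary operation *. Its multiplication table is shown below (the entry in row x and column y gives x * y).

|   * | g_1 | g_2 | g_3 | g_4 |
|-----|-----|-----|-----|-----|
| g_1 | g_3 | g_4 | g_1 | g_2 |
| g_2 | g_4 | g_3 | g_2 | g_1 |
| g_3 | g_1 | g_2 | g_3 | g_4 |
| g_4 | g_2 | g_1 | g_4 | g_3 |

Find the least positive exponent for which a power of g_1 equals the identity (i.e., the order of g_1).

2

The identity element is g_3 (its row matches the header).
g_1^1 = g_1
g_1^2 = g_1 * g_1 = g_3
The first power of g_1 equal to the identity is g_1^2, so ord(g_1) = 2.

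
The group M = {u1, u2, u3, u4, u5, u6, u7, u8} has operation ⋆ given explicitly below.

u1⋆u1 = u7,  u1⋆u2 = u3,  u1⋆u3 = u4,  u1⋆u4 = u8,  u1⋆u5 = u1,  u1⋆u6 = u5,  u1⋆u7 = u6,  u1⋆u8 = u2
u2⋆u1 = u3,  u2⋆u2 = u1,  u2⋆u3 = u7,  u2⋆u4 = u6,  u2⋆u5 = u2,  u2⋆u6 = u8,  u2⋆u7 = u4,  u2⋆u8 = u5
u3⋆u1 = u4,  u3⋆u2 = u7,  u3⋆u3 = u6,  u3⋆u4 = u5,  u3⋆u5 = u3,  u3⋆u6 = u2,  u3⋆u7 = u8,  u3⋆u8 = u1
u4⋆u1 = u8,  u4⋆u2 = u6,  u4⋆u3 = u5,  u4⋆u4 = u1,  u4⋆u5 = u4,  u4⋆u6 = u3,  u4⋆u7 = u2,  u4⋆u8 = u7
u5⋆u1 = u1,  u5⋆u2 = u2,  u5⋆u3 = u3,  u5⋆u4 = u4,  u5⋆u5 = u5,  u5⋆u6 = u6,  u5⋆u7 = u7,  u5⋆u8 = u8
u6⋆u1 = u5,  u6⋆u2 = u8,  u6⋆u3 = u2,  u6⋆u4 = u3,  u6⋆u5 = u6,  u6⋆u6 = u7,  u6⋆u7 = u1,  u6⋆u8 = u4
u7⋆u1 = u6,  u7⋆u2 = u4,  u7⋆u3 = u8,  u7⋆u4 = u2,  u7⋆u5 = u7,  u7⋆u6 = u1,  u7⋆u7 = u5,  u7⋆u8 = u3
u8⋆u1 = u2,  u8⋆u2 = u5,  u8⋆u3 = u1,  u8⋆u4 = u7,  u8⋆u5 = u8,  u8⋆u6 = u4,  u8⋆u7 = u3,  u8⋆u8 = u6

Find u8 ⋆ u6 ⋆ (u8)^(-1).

u6

The identity is u5. In row u8, the entry u5 sits in column u2, so u8^(-1) = u2.
u8 ⋆ u6 = u4
u4 ⋆ u2 = u6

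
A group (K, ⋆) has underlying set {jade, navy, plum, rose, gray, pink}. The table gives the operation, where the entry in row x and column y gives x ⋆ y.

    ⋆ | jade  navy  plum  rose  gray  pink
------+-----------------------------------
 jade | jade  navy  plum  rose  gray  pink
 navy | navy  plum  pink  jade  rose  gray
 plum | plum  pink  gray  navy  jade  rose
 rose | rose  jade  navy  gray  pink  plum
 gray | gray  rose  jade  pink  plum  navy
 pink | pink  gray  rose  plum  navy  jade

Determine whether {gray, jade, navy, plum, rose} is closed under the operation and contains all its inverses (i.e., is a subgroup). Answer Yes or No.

navy ⋆ plum = pink, which is not in {gray, jade, navy, plum, rose}.
The subset is not closed under ⋆, so it is not a subgroup.

No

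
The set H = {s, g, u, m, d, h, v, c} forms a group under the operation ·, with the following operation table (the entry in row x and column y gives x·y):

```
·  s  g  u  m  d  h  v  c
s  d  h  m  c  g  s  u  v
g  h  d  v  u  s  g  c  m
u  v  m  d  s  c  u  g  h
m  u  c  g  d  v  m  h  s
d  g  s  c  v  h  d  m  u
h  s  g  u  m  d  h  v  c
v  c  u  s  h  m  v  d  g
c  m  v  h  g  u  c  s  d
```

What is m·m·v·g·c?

m·m = d
d·v = m
m·g = c
c·c = d
(Structurally, H here is isomorphic to the quaternion group Q_8.)

d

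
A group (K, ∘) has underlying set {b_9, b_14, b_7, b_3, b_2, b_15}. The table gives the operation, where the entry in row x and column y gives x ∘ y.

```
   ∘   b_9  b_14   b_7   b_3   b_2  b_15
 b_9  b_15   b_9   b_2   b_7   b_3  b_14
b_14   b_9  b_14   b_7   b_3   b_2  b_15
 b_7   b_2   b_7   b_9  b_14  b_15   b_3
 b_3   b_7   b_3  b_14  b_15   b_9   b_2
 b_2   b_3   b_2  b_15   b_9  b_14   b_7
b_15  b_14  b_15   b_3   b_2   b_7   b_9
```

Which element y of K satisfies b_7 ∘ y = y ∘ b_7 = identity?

First locate the identity: row b_14 matches the header, so b_14 is the identity.
Scan row b_7 for b_14: b_7 ∘ b_3 = b_14. Hence b_7^(-1) = b_3.
(Structurally, K here is isomorphic to the cyclic group Z_6.)

b_3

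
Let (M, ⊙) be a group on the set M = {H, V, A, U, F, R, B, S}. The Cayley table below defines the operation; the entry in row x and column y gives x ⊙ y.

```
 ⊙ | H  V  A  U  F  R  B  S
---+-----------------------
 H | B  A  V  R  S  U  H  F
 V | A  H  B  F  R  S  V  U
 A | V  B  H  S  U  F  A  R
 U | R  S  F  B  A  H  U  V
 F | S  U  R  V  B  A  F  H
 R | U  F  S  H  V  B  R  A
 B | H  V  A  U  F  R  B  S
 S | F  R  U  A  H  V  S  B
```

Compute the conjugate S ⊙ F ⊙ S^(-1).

The identity is B. In row S, the entry B sits in column S, so S^(-1) = S.
S ⊙ F = H
H ⊙ S = F
(Structurally, M here is isomorphic to the dihedral group D_4.)

F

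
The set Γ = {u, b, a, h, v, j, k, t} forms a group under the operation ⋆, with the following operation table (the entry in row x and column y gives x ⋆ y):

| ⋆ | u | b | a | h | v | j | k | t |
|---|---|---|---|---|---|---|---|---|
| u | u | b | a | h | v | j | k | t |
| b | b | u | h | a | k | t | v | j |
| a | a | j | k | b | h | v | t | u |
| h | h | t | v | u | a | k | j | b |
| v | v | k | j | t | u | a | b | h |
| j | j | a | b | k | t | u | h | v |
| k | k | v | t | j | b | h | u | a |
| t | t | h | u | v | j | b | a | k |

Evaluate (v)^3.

v^1 = v
v^2 = v ⋆ v = u
v^3 = u ⋆ v = v

v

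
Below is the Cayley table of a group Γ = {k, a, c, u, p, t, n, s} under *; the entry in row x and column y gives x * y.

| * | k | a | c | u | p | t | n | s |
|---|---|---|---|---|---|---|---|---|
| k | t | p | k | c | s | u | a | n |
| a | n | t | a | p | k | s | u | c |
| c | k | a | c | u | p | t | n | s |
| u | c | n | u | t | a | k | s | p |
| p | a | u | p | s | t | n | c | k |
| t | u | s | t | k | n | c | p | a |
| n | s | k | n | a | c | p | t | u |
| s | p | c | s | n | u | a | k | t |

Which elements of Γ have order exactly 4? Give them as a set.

{a, k, n, p, s, u}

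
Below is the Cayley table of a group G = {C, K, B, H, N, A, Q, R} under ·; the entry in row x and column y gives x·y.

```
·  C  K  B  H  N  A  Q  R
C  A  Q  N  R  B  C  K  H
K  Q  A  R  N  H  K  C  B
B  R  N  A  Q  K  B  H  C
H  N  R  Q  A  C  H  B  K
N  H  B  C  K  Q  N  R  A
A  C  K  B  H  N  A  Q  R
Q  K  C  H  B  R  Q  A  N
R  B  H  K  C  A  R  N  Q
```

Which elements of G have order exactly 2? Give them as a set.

{B, C, H, K, Q}

Identity is A. Compute the order of each non-identity element by repeated multiplication:
  C: C → A  (order 2)
  K: K → A  (order 2)
  B: B → A  (order 2)
  H: H → A  (order 2)
  N: N → Q → R → A  (order 4)
  Q: Q → A  (order 2)
  R: R → Q → N → A  (order 4)
Elements of order 2: {B, C, H, K, Q}.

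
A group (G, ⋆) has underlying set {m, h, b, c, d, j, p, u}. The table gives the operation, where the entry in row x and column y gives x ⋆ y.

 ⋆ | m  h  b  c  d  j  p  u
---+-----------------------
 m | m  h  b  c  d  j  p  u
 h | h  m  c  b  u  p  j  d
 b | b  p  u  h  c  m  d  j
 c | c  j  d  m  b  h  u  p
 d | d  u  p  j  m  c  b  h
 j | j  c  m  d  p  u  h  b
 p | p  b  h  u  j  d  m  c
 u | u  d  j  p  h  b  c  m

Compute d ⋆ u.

h

Read row d, column u: d ⋆ u = h.
(Structurally, G here is isomorphic to the dihedral group D_4.)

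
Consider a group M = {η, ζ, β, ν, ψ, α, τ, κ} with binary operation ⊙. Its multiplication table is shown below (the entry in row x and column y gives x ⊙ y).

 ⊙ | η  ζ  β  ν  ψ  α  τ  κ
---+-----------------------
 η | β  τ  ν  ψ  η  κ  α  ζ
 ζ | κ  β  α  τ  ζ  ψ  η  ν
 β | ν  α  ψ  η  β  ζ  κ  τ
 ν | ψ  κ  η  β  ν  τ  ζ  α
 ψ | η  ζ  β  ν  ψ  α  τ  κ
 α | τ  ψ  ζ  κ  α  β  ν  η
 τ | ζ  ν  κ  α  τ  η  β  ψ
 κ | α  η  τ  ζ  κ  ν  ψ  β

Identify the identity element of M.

The identity e satisfies e ⊙ x = x for all x, so its row in the table reproduces the column headers.
Row ψ reads: η, ζ, β, ν, ψ, α, τ, κ — exactly the header order. So ψ is the identity.

ψ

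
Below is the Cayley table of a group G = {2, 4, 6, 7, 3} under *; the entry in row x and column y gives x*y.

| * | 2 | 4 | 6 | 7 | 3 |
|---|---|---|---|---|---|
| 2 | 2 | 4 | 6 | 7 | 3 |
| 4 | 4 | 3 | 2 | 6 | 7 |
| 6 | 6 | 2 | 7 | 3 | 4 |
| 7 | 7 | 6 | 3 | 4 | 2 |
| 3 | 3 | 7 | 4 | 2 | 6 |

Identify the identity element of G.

The identity e satisfies e*x = x for all x, so its row in the table reproduces the column headers.
Row 2 reads: 2, 4, 6, 7, 3 — exactly the header order. So 2 is the identity.

2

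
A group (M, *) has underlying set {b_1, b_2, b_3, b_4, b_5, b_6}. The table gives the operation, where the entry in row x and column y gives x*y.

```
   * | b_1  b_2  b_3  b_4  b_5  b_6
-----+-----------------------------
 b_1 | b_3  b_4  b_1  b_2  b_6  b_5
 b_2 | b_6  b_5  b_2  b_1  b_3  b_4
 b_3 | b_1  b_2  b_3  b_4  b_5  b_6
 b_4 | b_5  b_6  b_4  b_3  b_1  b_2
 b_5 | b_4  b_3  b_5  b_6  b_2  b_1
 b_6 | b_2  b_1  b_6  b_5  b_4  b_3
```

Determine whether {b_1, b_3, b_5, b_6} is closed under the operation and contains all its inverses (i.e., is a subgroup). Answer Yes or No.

No

b_5*b_5 = b_2, which is not in {b_1, b_3, b_5, b_6}.
The subset is not closed under *, so it is not a subgroup.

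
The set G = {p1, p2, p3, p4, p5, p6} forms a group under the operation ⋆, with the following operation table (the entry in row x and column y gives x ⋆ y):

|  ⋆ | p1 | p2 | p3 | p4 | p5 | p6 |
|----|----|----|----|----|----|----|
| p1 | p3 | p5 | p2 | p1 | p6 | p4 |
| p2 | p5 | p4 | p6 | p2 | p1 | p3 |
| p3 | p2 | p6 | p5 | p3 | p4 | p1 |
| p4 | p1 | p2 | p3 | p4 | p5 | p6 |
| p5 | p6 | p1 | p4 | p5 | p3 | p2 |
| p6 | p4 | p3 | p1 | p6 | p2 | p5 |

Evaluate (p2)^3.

p2^1 = p2
p2^2 = p2 ⋆ p2 = p4
p2^3 = p4 ⋆ p2 = p2
(Structurally, G here is isomorphic to the cyclic group Z_6.)

p2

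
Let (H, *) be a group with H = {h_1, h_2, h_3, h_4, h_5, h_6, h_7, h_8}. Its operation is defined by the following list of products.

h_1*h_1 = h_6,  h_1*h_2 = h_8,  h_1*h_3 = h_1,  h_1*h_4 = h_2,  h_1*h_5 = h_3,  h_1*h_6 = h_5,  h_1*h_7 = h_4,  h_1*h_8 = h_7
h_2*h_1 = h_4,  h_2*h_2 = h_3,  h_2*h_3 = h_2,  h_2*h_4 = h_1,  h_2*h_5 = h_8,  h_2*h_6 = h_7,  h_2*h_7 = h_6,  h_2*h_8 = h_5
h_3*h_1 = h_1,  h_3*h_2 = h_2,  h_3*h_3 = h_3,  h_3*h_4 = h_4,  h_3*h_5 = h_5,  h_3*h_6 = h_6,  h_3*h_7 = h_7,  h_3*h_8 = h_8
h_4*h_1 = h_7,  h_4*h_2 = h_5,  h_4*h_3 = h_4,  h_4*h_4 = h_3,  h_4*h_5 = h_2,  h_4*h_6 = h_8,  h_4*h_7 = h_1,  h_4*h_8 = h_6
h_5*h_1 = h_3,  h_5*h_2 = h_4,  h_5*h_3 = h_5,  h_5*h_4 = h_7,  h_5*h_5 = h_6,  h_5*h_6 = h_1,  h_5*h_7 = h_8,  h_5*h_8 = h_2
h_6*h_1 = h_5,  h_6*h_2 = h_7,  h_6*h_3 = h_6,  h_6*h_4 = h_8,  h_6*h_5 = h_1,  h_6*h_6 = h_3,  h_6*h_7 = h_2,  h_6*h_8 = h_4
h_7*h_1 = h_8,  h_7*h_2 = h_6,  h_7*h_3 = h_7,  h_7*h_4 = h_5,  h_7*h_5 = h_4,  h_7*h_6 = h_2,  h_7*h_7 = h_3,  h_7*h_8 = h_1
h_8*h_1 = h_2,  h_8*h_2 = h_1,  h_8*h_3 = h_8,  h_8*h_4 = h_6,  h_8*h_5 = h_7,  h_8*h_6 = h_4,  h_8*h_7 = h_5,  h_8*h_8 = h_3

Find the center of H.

{h_3, h_6}

An element z is central iff its row equals its column in the table.
For h_2: h_2 * h_5 = h_8 ≠ h_4 = h_5 * h_2, so h_2 ∉ Z.
Checking each element this way leaves Z(H) = {h_3, h_6}.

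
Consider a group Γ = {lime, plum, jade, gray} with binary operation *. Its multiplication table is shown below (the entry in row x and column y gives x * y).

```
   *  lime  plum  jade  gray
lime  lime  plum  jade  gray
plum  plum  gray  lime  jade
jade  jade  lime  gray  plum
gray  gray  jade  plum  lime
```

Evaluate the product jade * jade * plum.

jade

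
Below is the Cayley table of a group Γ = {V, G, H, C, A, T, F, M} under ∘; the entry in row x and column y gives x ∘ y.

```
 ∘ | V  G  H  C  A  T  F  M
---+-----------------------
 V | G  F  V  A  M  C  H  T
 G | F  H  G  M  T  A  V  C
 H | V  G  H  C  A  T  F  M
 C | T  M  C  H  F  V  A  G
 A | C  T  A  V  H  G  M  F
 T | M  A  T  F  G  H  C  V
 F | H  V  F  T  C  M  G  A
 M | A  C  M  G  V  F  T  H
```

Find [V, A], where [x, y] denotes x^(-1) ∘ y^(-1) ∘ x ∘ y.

Identity is H; from the table V^(-1) = F and A^(-1) = A.
F ∘ A = C
C ∘ V = T
T ∘ A = G
(Structurally, Γ here is isomorphic to the dihedral group D_4.)

G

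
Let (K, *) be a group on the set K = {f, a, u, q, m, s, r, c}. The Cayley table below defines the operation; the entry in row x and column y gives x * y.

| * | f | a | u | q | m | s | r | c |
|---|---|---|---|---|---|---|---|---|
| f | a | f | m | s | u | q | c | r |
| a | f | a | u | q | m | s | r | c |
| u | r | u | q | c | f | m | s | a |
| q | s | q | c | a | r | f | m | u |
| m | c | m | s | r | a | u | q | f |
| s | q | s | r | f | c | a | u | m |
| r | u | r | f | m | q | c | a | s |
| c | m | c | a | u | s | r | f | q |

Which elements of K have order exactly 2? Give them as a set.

Identity is a. Compute the order of each non-identity element by repeated multiplication:
  f: f → a  (order 2)
  u: u → q → c → a  (order 4)
  q: q → a  (order 2)
  m: m → a  (order 2)
  s: s → a  (order 2)
  r: r → a  (order 2)
  c: c → q → u → a  (order 4)
Elements of order 2: {f, m, q, r, s}.
(Structurally, K here is isomorphic to the dihedral group D_4.)

{f, m, q, r, s}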